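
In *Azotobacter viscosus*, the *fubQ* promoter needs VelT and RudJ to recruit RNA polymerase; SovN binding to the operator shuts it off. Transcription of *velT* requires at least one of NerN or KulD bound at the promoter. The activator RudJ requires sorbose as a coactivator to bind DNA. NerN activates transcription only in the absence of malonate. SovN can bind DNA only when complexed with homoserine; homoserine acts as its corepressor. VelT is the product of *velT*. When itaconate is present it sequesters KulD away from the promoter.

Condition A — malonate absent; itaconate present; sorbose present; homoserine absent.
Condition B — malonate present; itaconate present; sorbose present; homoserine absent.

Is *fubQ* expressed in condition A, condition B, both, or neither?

A only

Condition A:
Malonate is absent, so NerN is active.
Itaconate is present, so KulD is inactive.
Activator NerN is present, so *velT* is transcribed.
So VelT is produced and active.
Sorbose is present, so RudJ is active.
Homoserine is absent, so SovN is inactive.
No repressor is bound and VelT and RudJ are active, so *fubQ* is transcribed.
→ *fubQ* is ON in A.
Condition B:
Malonate is present, so NerN is inactive.
Itaconate is present, so KulD is inactive.
No activator is available at the *velT* promoter, so *velT* is not transcribed.
So VelT is not produced.
Sorbose is present, so RudJ is active.
Homoserine is absent, so SovN is inactive.
Required activator VelT is absent, so *fubQ* is not transcribed.
→ *fubQ* is OFF in B.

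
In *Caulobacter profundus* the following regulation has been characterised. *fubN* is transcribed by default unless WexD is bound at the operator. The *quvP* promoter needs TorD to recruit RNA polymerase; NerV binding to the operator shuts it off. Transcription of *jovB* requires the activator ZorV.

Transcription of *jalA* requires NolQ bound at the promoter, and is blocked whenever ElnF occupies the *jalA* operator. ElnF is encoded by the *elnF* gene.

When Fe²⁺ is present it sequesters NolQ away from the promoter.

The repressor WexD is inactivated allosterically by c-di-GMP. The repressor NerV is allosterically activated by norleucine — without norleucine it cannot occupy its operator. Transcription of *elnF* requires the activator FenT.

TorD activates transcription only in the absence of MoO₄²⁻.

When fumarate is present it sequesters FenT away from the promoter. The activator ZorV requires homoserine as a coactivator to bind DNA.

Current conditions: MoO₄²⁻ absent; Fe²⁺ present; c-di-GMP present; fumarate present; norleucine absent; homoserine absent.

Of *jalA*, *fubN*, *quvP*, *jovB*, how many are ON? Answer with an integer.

2

Fe²⁺ is present, so NolQ is inactive.
Fumarate is present, so FenT is inactive.
Required activator FenT is absent, so *elnF* is not transcribed.
So ElnF is not produced.
Required activator NolQ is absent, so *jalA* is not transcribed.
→ *jalA* is OFF.
c-di-GMP is present, so WexD is inactive.
With no repressor bound, *fubN* is transcribed.
→ *fubN* is ON.
Norleucine is absent, so NerV is inactive.
MoO₄²⁻ is absent, so TorD is active.
No repressor is bound and TorD is active, so *quvP* is transcribed.
→ *quvP* is ON.
Homoserine is absent, so ZorV is inactive.
Required activator ZorV is absent, so *jovB* is not transcribed.
→ *jovB* is OFF.
2 of the 4 genes are transcribed.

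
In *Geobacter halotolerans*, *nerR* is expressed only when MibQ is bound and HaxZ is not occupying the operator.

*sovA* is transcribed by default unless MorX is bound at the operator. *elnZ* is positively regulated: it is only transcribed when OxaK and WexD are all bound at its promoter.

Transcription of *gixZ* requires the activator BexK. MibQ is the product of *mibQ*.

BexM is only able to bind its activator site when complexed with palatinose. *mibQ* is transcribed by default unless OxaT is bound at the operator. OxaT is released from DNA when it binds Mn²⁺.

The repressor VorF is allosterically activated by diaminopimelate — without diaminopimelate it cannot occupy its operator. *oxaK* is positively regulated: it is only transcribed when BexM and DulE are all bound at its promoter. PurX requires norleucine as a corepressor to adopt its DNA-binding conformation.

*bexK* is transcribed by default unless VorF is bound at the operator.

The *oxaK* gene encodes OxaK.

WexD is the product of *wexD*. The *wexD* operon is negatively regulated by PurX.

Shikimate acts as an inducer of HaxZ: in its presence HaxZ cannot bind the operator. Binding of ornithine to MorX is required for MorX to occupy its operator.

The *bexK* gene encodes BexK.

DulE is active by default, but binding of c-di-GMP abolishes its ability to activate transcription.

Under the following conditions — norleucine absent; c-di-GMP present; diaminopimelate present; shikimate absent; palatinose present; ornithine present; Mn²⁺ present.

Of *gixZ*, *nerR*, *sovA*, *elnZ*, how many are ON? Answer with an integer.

Diaminopimelate is present, so VorF is active.
With repressor VorF bound, *bexK* is not transcribed.
So BexK is not produced.
Required activator BexK is absent, so *gixZ* is not transcribed.
→ *gixZ* is OFF.
Mn²⁺ is present, so OxaT is inactive.
With no repressor bound, *mibQ* is transcribed.
So MibQ is produced and active.
Shikimate is absent, so HaxZ is active.
With repressor HaxZ bound, *nerR* is not transcribed.
→ *nerR* is OFF.
Ornithine is present, so MorX is active.
With repressor MorX bound, *sovA* is not transcribed.
→ *sovA* is OFF.
Palatinose is present, so BexM is active.
c-di-GMP is present, so DulE is inactive.
Required activator DulE is absent, so *oxaK* is not transcribed.
So OxaK is not produced.
Norleucine is absent, so PurX is inactive.
With no repressor bound, *wexD* is transcribed.
So WexD is produced and active.
Required activator OxaK is absent, so *elnZ* is not transcribed.
→ *elnZ* is OFF.
0 of the 4 genes are transcribed.

0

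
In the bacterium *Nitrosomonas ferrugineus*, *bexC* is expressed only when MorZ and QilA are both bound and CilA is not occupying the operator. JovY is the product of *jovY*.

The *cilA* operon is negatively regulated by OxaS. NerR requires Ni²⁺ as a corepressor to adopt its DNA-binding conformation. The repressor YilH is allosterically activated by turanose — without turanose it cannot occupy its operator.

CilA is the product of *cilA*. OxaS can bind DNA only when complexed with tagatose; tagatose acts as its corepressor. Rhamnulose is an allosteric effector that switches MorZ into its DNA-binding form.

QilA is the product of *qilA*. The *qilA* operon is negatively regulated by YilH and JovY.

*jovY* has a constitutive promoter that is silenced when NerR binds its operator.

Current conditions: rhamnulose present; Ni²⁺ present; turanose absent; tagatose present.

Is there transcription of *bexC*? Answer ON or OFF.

Rhamnulose is present, so MorZ is active.
Tagatose is present, so OxaS is active.
With repressor OxaS bound, *cilA* is not transcribed.
So CilA is not produced.
Turanose is absent, so YilH is inactive.
Ni²⁺ is present, so NerR is active.
With repressor NerR bound, *jovY* is not transcribed.
So JovY is not produced.
With no repressor bound, *qilA* is transcribed.
So QilA is produced and active.
No repressor is bound and MorZ and QilA are active, so *bexC* is transcribed.

ON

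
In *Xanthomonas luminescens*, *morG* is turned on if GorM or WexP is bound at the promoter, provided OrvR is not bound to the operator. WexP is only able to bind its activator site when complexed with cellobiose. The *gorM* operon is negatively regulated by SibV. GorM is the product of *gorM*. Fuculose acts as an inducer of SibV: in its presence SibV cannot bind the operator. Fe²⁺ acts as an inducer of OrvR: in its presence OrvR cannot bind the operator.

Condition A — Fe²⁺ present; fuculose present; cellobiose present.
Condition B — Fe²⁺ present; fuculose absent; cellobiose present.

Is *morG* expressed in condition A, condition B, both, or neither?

Condition A:
Fe²⁺ is present, so OrvR is inactive.
Fuculose is present, so SibV is inactive.
With no repressor bound, *gorM* is transcribed.
So GorM is produced and active.
Cellobiose is present, so WexP is active.
Activator GorM is present, so *morG* is transcribed.
→ *morG* is ON in A.
Condition B:
Fe²⁺ is present, so OrvR is inactive.
Fuculose is absent, so SibV is active.
With repressor SibV bound, *gorM* is not transcribed.
So GorM is not produced.
Cellobiose is present, so WexP is active.
Activator WexP is present, so *morG* is transcribed.
→ *morG* is ON in B.

both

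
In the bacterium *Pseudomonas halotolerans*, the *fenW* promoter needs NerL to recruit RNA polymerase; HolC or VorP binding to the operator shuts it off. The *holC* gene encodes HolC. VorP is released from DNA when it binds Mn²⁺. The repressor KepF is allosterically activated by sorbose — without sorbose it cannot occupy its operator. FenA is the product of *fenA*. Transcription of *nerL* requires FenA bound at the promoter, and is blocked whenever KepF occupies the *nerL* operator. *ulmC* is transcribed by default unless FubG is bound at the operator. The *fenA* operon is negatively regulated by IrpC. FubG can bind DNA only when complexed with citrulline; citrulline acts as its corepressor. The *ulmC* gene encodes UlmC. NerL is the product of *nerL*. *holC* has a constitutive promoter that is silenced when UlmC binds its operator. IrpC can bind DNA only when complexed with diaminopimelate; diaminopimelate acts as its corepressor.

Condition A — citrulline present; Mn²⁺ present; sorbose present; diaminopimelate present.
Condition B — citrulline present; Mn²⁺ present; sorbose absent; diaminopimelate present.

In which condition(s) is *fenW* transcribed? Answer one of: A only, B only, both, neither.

neither

Condition A:
Citrulline is present, so FubG is active.
With repressor FubG bound, *ulmC* is not transcribed.
So UlmC is not produced.
With no repressor bound, *holC* is transcribed.
So HolC is produced and active.
Mn²⁺ is present, so VorP is inactive.
Sorbose is present, so KepF is active.
Diaminopimelate is present, so IrpC is active.
With repressor IrpC bound, *fenA* is not transcribed.
So FenA is not produced.
With repressor KepF bound, *nerL* is not transcribed.
So NerL is not produced.
With repressor HolC bound, *fenW* is not transcribed.
→ *fenW* is OFF in A.
Condition B:
Citrulline is present, so FubG is active.
With repressor FubG bound, *ulmC* is not transcribed.
So UlmC is not produced.
With no repressor bound, *holC* is transcribed.
So HolC is produced and active.
Mn²⁺ is present, so VorP is inactive.
Sorbose is absent, so KepF is inactive.
Diaminopimelate is present, so IrpC is active.
With repressor IrpC bound, *fenA* is not transcribed.
So FenA is not produced.
Required activator FenA is absent, so *nerL* is not transcribed.
So NerL is not produced.
With repressor HolC bound, *fenW* is not transcribed.
→ *fenW* is OFF in B.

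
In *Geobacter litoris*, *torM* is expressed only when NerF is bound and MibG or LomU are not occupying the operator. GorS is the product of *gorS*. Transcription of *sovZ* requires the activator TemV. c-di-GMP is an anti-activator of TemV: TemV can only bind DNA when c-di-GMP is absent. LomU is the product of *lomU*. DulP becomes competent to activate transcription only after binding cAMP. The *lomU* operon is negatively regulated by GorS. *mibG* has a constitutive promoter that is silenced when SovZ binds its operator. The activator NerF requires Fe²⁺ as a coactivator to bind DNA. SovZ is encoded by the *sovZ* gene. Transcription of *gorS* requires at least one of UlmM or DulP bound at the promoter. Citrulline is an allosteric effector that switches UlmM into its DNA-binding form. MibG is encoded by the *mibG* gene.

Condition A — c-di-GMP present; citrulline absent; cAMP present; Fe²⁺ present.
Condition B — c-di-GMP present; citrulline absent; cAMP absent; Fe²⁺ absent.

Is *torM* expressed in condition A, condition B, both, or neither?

Condition A:
c-di-GMP is present, so TemV is inactive.
Required activator TemV is absent, so *sovZ* is not transcribed.
So SovZ is not produced.
With no repressor bound, *mibG* is transcribed.
So MibG is produced and active.
Citrulline is absent, so UlmM is inactive.
cAMP is present, so DulP is active.
Activator DulP is present, so *gorS* is transcribed.
So GorS is produced and active.
With repressor GorS bound, *lomU* is not transcribed.
So LomU is not produced.
Fe²⁺ is present, so NerF is active.
With repressor MibG bound, *torM* is not transcribed.
→ *torM* is OFF in A.
Condition B:
c-di-GMP is present, so TemV is inactive.
Required activator TemV is absent, so *sovZ* is not transcribed.
So SovZ is not produced.
With no repressor bound, *mibG* is transcribed.
So MibG is produced and active.
Citrulline is absent, so UlmM is inactive.
cAMP is absent, so DulP is inactive.
No activator is available at the *gorS* promoter, so *gorS* is not transcribed.
So GorS is not produced.
With no repressor bound, *lomU* is transcribed.
So LomU is produced and active.
Fe²⁺ is absent, so NerF is inactive.
With repressor MibG bound, *torM* is not transcribed.
→ *torM* is OFF in B.

neither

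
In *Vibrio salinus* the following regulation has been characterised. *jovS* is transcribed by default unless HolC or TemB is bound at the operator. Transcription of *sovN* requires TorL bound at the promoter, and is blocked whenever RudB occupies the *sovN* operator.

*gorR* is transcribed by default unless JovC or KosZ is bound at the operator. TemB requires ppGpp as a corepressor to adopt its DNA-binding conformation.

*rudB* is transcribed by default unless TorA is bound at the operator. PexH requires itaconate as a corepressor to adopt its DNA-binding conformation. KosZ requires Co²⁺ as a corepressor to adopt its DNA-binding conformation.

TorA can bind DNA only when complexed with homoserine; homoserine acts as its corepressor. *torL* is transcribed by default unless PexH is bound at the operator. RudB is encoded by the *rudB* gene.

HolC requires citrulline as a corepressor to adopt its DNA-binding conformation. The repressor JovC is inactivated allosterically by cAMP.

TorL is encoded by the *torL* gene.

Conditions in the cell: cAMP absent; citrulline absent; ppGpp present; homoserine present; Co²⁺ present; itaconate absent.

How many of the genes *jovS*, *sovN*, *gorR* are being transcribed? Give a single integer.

Citrulline is absent, so HolC is inactive.
ppGpp is present, so TemB is active.
With repressor TemB bound, *jovS* is not transcribed.
→ *jovS* is OFF.
Itaconate is absent, so PexH is inactive.
With no repressor bound, *torL* is transcribed.
So TorL is produced and active.
Homoserine is present, so TorA is active.
With repressor TorA bound, *rudB* is not transcribed.
So RudB is not produced.
No repressor is bound and TorL is active, so *sovN* is transcribed.
→ *sovN* is ON.
cAMP is absent, so JovC is active.
Co²⁺ is present, so KosZ is active.
With repressor JovC bound, *gorR* is not transcribed.
→ *gorR* is OFF.
1 of the 3 genes is transcribed.

1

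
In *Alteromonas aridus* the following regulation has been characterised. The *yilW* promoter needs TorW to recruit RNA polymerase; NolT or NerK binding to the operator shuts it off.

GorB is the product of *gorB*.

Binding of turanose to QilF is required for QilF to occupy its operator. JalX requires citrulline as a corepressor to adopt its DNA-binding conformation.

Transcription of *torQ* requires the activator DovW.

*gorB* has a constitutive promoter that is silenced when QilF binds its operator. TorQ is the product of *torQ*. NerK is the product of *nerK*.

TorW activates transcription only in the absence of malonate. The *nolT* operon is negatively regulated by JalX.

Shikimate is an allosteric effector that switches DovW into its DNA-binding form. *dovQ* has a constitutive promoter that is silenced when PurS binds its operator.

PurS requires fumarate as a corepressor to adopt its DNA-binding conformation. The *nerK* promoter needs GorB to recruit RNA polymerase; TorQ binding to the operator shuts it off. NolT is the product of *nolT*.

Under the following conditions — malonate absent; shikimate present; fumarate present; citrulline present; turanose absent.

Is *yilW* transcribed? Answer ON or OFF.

Citrulline is present, so JalX is active.
With repressor JalX bound, *nolT* is not transcribed.
So NolT is not produced.
Turanose is absent, so QilF is inactive.
With no repressor bound, *gorB* is transcribed.
So GorB is produced and active.
Shikimate is present, so DovW is active.
No repressor is bound and DovW is active, so *torQ* is transcribed.
So TorQ is produced and active.
With repressor TorQ bound, *nerK* is not transcribed.
So NerK is not produced.
Malonate is absent, so TorW is active.
No repressor is bound and TorW is active, so *yilW* is transcribed.

ON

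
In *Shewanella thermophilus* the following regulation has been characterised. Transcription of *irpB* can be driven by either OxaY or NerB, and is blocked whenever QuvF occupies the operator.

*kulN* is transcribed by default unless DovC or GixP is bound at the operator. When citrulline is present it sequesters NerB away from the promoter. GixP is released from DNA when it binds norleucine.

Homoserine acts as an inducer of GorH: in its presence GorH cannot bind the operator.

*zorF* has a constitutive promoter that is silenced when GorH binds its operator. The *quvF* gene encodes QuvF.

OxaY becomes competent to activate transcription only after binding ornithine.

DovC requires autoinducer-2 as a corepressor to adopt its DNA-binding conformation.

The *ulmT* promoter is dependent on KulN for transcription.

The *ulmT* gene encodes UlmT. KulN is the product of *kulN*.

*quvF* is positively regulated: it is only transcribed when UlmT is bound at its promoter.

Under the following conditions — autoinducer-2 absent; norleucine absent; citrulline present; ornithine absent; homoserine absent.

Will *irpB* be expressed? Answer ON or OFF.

Ornithine is absent, so OxaY is inactive.
Citrulline is present, so NerB is inactive.
Autoinducer-2 is absent, so DovC is inactive.
Norleucine is absent, so GixP is active.
With repressor GixP bound, *kulN* is not transcribed.
So KulN is not produced.
Required activator KulN is absent, so *ulmT* is not transcribed.
So UlmT is not produced.
Required activator UlmT is absent, so *quvF* is not transcribed.
So QuvF is not produced.
No activator is available at the *irpB* promoter, so *irpB* is not transcribed.

OFF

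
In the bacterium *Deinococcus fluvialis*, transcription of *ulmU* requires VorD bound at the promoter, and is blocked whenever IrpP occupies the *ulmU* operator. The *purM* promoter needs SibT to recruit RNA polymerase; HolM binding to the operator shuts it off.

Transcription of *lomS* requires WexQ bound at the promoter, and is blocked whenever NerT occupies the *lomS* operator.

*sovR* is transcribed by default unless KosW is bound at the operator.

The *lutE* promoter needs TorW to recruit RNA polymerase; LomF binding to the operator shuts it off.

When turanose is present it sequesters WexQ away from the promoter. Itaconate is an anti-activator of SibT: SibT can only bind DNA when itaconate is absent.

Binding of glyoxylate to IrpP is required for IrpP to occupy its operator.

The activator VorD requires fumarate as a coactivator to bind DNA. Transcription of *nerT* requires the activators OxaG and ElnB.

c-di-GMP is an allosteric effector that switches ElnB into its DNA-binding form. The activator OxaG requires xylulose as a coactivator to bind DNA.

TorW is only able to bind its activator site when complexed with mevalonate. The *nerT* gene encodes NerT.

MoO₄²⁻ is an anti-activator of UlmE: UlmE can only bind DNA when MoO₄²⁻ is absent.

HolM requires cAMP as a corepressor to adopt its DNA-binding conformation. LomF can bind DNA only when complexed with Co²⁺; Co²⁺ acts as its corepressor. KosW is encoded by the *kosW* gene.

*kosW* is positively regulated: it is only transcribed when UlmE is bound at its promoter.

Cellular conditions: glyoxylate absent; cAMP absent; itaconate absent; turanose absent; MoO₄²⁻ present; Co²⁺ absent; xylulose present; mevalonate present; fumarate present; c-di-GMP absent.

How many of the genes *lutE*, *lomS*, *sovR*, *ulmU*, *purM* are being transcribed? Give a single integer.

5

Mevalonate is present, so TorW is active.
Co²⁺ is absent, so LomF is inactive.
No repressor is bound and TorW is active, so *lutE* is transcribed.
→ *lutE* is ON.
Turanose is absent, so WexQ is active.
Xylulose is present, so OxaG is active.
c-di-GMP is absent, so ElnB is inactive.
Required activator ElnB is absent, so *nerT* is not transcribed.
So NerT is not produced.
No repressor is bound and WexQ is active, so *lomS* is transcribed.
→ *lomS* is ON.
MoO₄²⁻ is present, so UlmE is inactive.
Required activator UlmE is absent, so *kosW* is not transcribed.
So KosW is not produced.
With no repressor bound, *sovR* is transcribed.
→ *sovR* is ON.
Fumarate is present, so VorD is active.
Glyoxylate is absent, so IrpP is inactive.
No repressor is bound and VorD is active, so *ulmU* is transcribed.
→ *ulmU* is ON.
Itaconate is absent, so SibT is active.
cAMP is absent, so HolM is inactive.
No repressor is bound and SibT is active, so *purM* is transcribed.
→ *purM* is ON.
5 of the 5 genes are transcribed.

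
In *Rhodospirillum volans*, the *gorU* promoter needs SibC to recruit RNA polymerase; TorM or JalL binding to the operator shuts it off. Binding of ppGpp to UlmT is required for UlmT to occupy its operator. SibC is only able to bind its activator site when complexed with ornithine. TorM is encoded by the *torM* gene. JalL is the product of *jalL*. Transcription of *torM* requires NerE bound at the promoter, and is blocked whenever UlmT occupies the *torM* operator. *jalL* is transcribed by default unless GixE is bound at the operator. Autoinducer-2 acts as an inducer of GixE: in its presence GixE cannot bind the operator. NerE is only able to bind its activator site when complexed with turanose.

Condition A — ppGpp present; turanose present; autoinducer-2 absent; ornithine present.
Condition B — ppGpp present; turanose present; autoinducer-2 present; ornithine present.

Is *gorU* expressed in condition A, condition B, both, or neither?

Condition A:
ppGpp is present, so UlmT is active.
Turanose is present, so NerE is active.
With repressor UlmT bound, *torM* is not transcribed.
So TorM is not produced.
Autoinducer-2 is absent, so GixE is active.
With repressor GixE bound, *jalL* is not transcribed.
So JalL is not produced.
Ornithine is present, so SibC is active.
No repressor is bound and SibC is active, so *gorU* is transcribed.
→ *gorU* is ON in A.
Condition B:
ppGpp is present, so UlmT is active.
Turanose is present, so NerE is active.
With repressor UlmT bound, *torM* is not transcribed.
So TorM is not produced.
Autoinducer-2 is present, so GixE is inactive.
With no repressor bound, *jalL* is transcribed.
So JalL is produced and active.
Ornithine is present, so SibC is active.
With repressor JalL bound, *gorU* is not transcribed.
→ *gorU* is OFF in B.

A only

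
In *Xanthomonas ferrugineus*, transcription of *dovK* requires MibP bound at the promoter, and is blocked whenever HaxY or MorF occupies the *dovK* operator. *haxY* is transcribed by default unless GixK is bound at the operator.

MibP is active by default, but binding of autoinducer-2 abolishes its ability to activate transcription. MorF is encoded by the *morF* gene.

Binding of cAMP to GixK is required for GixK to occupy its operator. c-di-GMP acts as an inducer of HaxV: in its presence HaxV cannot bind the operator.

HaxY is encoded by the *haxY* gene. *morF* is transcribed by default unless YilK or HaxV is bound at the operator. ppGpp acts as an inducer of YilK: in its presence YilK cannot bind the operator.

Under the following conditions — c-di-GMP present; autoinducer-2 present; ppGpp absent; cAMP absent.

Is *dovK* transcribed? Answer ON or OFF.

OFF

Autoinducer-2 is present, so MibP is inactive.
cAMP is absent, so GixK is inactive.
With no repressor bound, *haxY* is transcribed.
So HaxY is produced and active.
ppGpp is absent, so YilK is active.
c-di-GMP is present, so HaxV is inactive.
With repressor YilK bound, *morF* is not transcribed.
So MorF is not produced.
With repressor HaxY bound, *dovK* is not transcribed.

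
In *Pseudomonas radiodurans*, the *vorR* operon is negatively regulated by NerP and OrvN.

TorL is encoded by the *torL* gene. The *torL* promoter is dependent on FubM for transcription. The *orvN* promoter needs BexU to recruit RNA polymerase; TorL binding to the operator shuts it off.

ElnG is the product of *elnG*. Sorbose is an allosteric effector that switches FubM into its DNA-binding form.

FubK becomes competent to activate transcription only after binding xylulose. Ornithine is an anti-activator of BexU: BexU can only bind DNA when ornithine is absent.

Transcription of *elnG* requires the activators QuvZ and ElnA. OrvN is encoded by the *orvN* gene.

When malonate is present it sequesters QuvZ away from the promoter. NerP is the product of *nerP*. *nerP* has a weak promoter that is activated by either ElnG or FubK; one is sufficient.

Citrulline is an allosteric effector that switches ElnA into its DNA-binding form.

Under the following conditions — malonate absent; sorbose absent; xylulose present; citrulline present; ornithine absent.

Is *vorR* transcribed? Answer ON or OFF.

Malonate is absent, so QuvZ is active.
Citrulline is present, so ElnA is active.
No repressor is bound and QuvZ and ElnA are active, so *elnG* is transcribed.
So ElnG is produced and active.
Xylulose is present, so FubK is active.
Activator ElnG is present, so *nerP* is transcribed.
So NerP is produced and active.
Sorbose is absent, so FubM is inactive.
Required activator FubM is absent, so *torL* is not transcribed.
So TorL is not produced.
Ornithine is absent, so BexU is active.
No repressor is bound and BexU is active, so *orvN* is transcribed.
So OrvN is produced and active.
With repressor NerP bound, *vorR* is not transcribed.

OFF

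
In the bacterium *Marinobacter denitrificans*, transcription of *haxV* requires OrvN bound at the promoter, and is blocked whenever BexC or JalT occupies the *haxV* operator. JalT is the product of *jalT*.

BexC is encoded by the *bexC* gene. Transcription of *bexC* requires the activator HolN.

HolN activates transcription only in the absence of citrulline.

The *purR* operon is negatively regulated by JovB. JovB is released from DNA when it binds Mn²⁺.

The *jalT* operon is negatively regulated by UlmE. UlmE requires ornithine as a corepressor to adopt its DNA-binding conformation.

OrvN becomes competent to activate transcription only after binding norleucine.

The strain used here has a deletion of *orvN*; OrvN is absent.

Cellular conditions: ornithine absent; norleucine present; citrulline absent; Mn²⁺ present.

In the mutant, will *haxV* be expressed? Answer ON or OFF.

OFF

OrvN is non-functional in this strain, so it has no effect.
Citrulline is absent, so HolN is active.
No repressor is bound and HolN is active, so *bexC* is transcribed.
So BexC is produced and active.
Ornithine is absent, so UlmE is inactive.
With no repressor bound, *jalT* is transcribed.
So JalT is produced and active.
With repressor BexC bound, *haxV* is not transcribed.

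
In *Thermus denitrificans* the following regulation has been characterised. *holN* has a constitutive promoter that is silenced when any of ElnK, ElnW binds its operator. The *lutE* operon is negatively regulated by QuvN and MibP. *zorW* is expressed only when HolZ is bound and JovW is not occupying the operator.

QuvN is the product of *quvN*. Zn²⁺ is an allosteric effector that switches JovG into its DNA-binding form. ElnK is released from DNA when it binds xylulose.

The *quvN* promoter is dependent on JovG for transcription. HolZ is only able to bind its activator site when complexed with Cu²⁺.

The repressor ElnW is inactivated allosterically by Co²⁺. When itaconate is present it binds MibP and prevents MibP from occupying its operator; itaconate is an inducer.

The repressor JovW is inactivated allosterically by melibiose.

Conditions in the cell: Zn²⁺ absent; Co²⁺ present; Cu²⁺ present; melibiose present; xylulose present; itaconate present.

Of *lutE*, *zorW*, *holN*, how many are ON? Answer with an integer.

Zn²⁺ is absent, so JovG is inactive.
Required activator JovG is absent, so *quvN* is not transcribed.
So QuvN is not produced.
Itaconate is present, so MibP is inactive.
With no repressor bound, *lutE* is transcribed.
→ *lutE* is ON.
Melibiose is present, so JovW is inactive.
Cu²⁺ is present, so HolZ is active.
No repressor is bound and HolZ is active, so *zorW* is transcribed.
→ *zorW* is ON.
Xylulose is present, so ElnK is inactive.
Co²⁺ is present, so ElnW is inactive.
With no repressor bound, *holN* is transcribed.
→ *holN* is ON.
3 of the 3 genes are transcribed.

3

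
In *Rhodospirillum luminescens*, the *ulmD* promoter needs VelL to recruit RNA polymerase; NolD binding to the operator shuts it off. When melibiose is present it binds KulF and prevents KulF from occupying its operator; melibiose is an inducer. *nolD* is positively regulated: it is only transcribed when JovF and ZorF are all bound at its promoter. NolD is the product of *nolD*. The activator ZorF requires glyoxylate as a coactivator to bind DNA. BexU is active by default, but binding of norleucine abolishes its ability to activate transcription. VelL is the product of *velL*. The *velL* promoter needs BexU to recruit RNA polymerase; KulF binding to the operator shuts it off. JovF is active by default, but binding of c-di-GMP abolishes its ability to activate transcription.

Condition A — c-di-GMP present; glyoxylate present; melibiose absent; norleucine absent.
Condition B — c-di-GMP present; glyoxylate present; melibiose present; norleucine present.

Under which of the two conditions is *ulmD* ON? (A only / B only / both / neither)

neither

Condition A:
c-di-GMP is present, so JovF is inactive.
Glyoxylate is present, so ZorF is active.
Required activator JovF is absent, so *nolD* is not transcribed.
So NolD is not produced.
Melibiose is absent, so KulF is active.
Norleucine is absent, so BexU is active.
With repressor KulF bound, *velL* is not transcribed.
So VelL is not produced.
Required activator VelL is absent, so *ulmD* is not transcribed.
→ *ulmD* is OFF in A.
Condition B:
c-di-GMP is present, so JovF is inactive.
Glyoxylate is present, so ZorF is active.
Required activator JovF is absent, so *nolD* is not transcribed.
So NolD is not produced.
Melibiose is present, so KulF is inactive.
Norleucine is present, so BexU is inactive.
Required activator BexU is absent, so *velL* is not transcribed.
So VelL is not produced.
Required activator VelL is absent, so *ulmD* is not transcribed.
→ *ulmD* is OFF in B.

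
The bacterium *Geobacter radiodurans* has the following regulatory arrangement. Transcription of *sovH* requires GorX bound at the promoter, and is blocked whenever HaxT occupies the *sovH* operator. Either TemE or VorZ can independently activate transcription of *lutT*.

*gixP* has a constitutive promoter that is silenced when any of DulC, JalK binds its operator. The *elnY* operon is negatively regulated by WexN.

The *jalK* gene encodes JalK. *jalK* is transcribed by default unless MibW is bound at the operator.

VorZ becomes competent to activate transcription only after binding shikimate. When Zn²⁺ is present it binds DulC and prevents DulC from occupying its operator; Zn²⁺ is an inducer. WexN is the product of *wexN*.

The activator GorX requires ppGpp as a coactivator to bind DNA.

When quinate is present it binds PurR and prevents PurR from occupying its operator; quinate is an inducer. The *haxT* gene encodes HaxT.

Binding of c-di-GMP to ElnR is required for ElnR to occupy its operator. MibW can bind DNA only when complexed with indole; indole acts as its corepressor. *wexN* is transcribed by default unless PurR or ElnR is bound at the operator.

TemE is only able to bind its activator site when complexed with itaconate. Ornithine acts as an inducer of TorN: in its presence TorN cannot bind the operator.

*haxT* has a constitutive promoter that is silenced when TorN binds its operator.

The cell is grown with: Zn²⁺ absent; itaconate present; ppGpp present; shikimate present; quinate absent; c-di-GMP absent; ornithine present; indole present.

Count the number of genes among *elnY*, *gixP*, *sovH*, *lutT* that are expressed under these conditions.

Quinate is absent, so PurR is active.
c-di-GMP is absent, so ElnR is inactive.
With repressor PurR bound, *wexN* is not transcribed.
So WexN is not produced.
With no repressor bound, *elnY* is transcribed.
→ *elnY* is ON.
Zn²⁺ is absent, so DulC is active.
Indole is present, so MibW is active.
With repressor MibW bound, *jalK* is not transcribed.
So JalK is not produced.
With repressor DulC bound, *gixP* is not transcribed.
→ *gixP* is OFF.
ppGpp is present, so GorX is active.
Ornithine is present, so TorN is inactive.
With no repressor bound, *haxT* is transcribed.
So HaxT is produced and active.
With repressor HaxT bound, *sovH* is not transcribed.
→ *sovH* is OFF.
Itaconate is present, so TemE is active.
Shikimate is present, so VorZ is active.
Activator TemE is present, so *lutT* is transcribed.
→ *lutT* is ON.
2 of the 4 genes are transcribed.

2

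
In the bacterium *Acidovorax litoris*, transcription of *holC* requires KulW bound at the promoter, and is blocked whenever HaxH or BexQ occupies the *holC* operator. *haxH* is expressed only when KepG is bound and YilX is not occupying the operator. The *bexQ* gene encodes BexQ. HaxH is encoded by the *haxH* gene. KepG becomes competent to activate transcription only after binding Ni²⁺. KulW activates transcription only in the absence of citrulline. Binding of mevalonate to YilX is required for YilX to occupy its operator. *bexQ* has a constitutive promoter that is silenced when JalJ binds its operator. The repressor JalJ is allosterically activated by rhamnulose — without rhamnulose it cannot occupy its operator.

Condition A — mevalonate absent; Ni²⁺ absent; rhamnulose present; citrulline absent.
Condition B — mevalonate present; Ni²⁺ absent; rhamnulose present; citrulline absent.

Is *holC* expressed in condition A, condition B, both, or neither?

Condition A:
Mevalonate is absent, so YilX is inactive.
Ni²⁺ is absent, so KepG is inactive.
Required activator KepG is absent, so *haxH* is not transcribed.
So HaxH is not produced.
Rhamnulose is present, so JalJ is active.
With repressor JalJ bound, *bexQ* is not transcribed.
So BexQ is not produced.
Citrulline is absent, so KulW is active.
No repressor is bound and KulW is active, so *holC* is transcribed.
→ *holC* is ON in A.
Condition B:
Mevalonate is present, so YilX is active.
Ni²⁺ is absent, so KepG is inactive.
With repressor YilX bound, *haxH* is not transcribed.
So HaxH is not produced.
Rhamnulose is present, so JalJ is active.
With repressor JalJ bound, *bexQ* is not transcribed.
So BexQ is not produced.
Citrulline is absent, so KulW is active.
No repressor is bound and KulW is active, so *holC* is transcribed.
→ *holC* is ON in B.

both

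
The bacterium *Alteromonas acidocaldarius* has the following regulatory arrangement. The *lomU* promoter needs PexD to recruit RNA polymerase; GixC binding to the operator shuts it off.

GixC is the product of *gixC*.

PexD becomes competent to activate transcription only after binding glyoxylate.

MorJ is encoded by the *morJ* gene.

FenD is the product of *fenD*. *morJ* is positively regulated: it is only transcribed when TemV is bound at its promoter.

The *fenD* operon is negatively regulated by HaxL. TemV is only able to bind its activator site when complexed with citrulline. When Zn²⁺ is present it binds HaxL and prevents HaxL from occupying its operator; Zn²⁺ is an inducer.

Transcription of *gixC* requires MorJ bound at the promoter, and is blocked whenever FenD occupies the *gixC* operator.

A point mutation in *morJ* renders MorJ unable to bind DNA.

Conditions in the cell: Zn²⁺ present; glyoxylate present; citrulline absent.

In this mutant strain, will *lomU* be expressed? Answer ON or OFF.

ON

Zn²⁺ is present, so HaxL is inactive.
With no repressor bound, *fenD* is transcribed.
So FenD is produced and active.
MorJ is non-functional in this strain, so it has no effect.
With repressor FenD bound, *gixC* is not transcribed.
So GixC is not produced.
Glyoxylate is present, so PexD is active.
No repressor is bound and PexD is active, so *lomU* is transcribed.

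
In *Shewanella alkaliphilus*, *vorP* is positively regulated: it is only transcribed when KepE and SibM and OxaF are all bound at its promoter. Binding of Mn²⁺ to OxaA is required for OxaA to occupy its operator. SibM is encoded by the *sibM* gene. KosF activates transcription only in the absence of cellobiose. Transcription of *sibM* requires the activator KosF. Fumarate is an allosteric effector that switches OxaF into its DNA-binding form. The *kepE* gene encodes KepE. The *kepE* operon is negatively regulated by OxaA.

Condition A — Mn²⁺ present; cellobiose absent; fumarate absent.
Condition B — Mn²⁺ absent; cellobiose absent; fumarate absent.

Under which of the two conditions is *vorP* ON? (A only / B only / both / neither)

Condition A:
Mn²⁺ is present, so OxaA is active.
With repressor OxaA bound, *kepE* is not transcribed.
So KepE is not produced.
Cellobiose is absent, so KosF is active.
No repressor is bound and KosF is active, so *sibM* is transcribed.
So SibM is produced and active.
Fumarate is absent, so OxaF is inactive.
Required activator KepE is absent, so *vorP* is not transcribed.
→ *vorP* is OFF in A.
Condition B:
Mn²⁺ is absent, so OxaA is inactive.
With no repressor bound, *kepE* is transcribed.
So KepE is produced and active.
Cellobiose is absent, so KosF is active.
No repressor is bound and KosF is active, so *sibM* is transcribed.
So SibM is produced and active.
Fumarate is absent, so OxaF is inactive.
Required activator OxaF is absent, so *vorP* is not transcribed.
→ *vorP* is OFF in B.

neither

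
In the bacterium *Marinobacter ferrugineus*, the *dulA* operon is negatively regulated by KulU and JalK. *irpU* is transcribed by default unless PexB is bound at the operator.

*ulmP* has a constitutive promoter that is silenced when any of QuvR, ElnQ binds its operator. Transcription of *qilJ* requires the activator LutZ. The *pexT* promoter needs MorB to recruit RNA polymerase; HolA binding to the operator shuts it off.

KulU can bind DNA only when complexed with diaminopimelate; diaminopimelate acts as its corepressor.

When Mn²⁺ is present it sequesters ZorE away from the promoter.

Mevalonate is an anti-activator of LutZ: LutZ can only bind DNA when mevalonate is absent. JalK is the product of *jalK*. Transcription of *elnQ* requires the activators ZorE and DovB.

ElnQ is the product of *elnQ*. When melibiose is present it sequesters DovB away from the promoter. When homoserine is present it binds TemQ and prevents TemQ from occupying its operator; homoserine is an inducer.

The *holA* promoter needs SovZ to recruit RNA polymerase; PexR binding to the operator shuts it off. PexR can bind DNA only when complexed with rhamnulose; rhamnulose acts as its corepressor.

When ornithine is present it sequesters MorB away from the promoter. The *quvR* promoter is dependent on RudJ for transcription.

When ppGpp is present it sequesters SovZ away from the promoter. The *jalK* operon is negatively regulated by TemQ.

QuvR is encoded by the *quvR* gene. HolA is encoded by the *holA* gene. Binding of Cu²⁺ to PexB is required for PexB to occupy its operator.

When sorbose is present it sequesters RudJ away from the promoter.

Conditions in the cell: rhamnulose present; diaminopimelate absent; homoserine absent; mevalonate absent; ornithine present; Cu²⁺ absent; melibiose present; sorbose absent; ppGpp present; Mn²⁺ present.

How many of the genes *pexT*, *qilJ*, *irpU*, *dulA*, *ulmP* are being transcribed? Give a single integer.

3

Ornithine is present, so MorB is inactive.
Rhamnulose is present, so PexR is active.
ppGpp is present, so SovZ is inactive.
With repressor PexR bound, *holA* is not transcribed.
So HolA is not produced.
Required activator MorB is absent, so *pexT* is not transcribed.
→ *pexT* is OFF.
Mevalonate is absent, so LutZ is active.
No repressor is bound and LutZ is active, so *qilJ* is transcribed.
→ *qilJ* is ON.
Cu²⁺ is absent, so PexB is inactive.
With no repressor bound, *irpU* is transcribed.
→ *irpU* is ON.
Diaminopimelate is absent, so KulU is inactive.
Homoserine is absent, so TemQ is active.
With repressor TemQ bound, *jalK* is not transcribed.
So JalK is not produced.
With no repressor bound, *dulA* is transcribed.
→ *dulA* is ON.
Sorbose is absent, so RudJ is active.
No repressor is bound and RudJ is active, so *quvR* is transcribed.
So QuvR is produced and active.
Mn²⁺ is present, so ZorE is inactive.
Melibiose is present, so DovB is inactive.
Required activator ZorE is absent, so *elnQ* is not transcribed.
So ElnQ is not produced.
With repressor QuvR bound, *ulmP* is not transcribed.
→ *ulmP* is OFF.
3 of the 5 genes are transcribed.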